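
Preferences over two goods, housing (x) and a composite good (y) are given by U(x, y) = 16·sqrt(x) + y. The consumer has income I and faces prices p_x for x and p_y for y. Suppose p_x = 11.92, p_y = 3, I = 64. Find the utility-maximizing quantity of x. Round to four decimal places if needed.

x* = 4.0539

Utility is quasi-linear in y; the FOC for x is 8/√x = p_x/p_y.
Thus x* = (8·p_y/p_x)² — independent of I — with the rest of income spent on y.
Plugging in: x* = (8·3/11.92)² = 4.0539.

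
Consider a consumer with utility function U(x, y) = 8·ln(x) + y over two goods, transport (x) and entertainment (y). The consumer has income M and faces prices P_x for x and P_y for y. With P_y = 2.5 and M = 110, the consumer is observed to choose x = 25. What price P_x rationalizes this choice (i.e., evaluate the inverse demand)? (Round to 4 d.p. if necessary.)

P_x = 0.8

Set MRS = P_x/P_y: (8/x)/1 = P_x/P_y.
So x*(P_x,P_y) = 8·P_y/P_x, independent of income; and y* = (M − 8·P_y)/P_y.
Set x* = 25 in the demand function and solve for P_x: P_x = 0.8.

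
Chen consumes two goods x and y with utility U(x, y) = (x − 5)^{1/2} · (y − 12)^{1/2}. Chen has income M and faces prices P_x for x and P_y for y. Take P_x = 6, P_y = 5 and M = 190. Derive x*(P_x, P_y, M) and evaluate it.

x* = 13.3333

Let x' = x−5, y' = y−12. MRS = y'/x' = P_x/P_y.
Substituting into the budget: x* = 5 + 0.5·(M − 5·P_x − 12·P_y)/P_x, and y* = 12 + 0.5·(…)/P_y.
Discretionary income = 190 − 5·6 − 12·5 = 100; x* = 5 + 0.5·100/6 = 13.3333.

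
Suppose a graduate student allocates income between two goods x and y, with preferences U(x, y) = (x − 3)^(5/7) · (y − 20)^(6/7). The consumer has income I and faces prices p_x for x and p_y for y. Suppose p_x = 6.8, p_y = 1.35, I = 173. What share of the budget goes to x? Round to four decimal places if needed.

share on x = 0.4479

Substituting into the budget: x* = 3 + 5/11·(I − 3·p_x − 20·p_y)/p_x, and y* = 20 + 6/11·(…)/p_y.
Discretionary income = 173 − 3·6.8 − 20·1.35 = 125.6; x* = 3 + 5/11·125.6/6.8 = 11.3957; y* = 20 + 6/11·125.6/1.35 = 70.7475.
Expenditure on x: 6.8·11.3957 = 77.4909; share = 0.4479.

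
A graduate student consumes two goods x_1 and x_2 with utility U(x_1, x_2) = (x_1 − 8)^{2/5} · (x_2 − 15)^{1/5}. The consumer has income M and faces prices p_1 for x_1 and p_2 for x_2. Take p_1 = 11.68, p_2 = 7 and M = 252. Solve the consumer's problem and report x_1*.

This is Cobb-Douglas in (x_1−8, x_2−15): tangency gives 0.4·p_2·(x_2−15) = 0.2·p_1·(x_1−8).
Substituting into the budget: x_1* = 8 + 2/3·(M − 8·p_1 − 15·p_2)/p_1, and x_2* = 15 + 1/3·(…)/p_2.
Discretionary income = 252 − 8·11.68 − 15·7 = 53.56; x_1* = 8 + 2/3·53.56/11.68 = 11.0571.

x_1* = 11.0571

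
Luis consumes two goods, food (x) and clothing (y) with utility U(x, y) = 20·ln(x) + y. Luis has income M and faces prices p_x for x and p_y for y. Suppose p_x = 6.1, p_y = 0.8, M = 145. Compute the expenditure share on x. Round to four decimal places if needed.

share on x = 0.1103

So x*(p_x,p_y) = 20·p_y/p_x, independent of income; and y* = (M − 20·p_y)/p_y.
At the given prices: x* = 20·0.8/6.1 = 2.623, and y* = 161.25.
Expenditure on x: 6.1·2.623 = 16; share = 0.1103.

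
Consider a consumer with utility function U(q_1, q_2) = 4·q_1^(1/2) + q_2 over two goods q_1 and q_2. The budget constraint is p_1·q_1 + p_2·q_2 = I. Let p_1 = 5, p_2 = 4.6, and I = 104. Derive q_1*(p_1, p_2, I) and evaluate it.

Plugging in: q_1* = (2·4.6/5)² = 3.3856.

q_1* = 3.3856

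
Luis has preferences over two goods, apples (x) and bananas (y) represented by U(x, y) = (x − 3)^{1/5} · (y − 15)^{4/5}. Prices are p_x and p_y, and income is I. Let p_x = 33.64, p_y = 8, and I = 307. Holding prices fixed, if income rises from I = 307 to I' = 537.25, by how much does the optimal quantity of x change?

Δx* = 1.3689

Let x' = x−3, y' = y−15. MRS = (1/4)·y'/x' = p_x/p_y.
Substituting into the budget: x* = 3 + 0.2·(I − 3·p_x − 15·p_y)/p_x, and y* = 15 + 0.8·(…)/p_y.
Discretionary income = 307 − 3·33.64 − 15·8 = 86.08; x* = 3 + 0.2·86.08/33.64 = 3.5118.
At I' = 537.25: x* = 4.8807. Change: 4.8807 − 3.5118 = 1.3689.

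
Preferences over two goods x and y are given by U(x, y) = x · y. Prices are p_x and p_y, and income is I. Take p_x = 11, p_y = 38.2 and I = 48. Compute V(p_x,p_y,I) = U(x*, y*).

MU_x/MU_y = (y)/(x); tangency sets this equal to p_x/p_y.
So p_y·y = p_x·x; combined with the budget, a share 0.5 of income goes to x.
Demand: x*(p_x,p_y,I) = 0.5·I/p_x and y* = 0.5·I/p_y.
At p_x=11, p_y=38.2, I=48: x* = 0.5·48/11 = 2.1818, y* = 0.6283.
Utility at the optimum: U(2.1818, 0.6283) = 1.3708.

V = 1.3708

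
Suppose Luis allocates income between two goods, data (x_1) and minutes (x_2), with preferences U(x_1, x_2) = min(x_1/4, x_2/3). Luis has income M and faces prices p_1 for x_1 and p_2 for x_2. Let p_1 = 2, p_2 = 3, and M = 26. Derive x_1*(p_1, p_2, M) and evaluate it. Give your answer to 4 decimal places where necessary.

x_1* = 6.1176

Leontief preferences: the optimum is at the kink where x_1/4 = x_2/3, i.e. x_2 = (3/4)·x_1.
Budget: p_1·x_1 + p_2·(3/4)·x_1 = M, so (4·p_1 + 3·p_2)·x_1 = 4·M.
Demand: x_1*(p_1,p_2,M) = 4·M/(4·p_1 + 3·p_2), x_2* = 3·M/(4·p_1 + 3·p_2).
Here 4·2 + 3·3 = 17, giving x_1* = 6.1176.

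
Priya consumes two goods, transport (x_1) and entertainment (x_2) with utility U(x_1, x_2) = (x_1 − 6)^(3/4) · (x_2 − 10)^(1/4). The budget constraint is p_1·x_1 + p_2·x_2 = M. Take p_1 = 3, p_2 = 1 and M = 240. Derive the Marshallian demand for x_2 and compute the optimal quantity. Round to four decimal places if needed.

Let x_1' = x_1−6, x_2' = x_2−10. MRS = 3·x_2'/x_1' = p_1/p_2.
Substituting into the budget: x_1* = 6 + 0.75·(M − 6·p_1 − 10·p_2)/p_1, and x_2* = 10 + 0.25·(…)/p_2.
Discretionary income = 240 − 6·3 − 10·1 = 212; x_2* = 10 + 0.25·212/1 = 63.

x_2* = 63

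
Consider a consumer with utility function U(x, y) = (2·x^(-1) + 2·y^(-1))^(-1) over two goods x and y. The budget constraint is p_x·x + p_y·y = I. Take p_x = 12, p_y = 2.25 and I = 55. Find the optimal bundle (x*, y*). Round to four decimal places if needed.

x* = 3.1984, y* = 7.3864

From the CES first-order condition, (y/x)^(2) = p_x/p_y.
Hence y/x = (p_x/p_y)^(1/(2)), i.e. raised to the 0.5 power.
Substitute y = (y/x)·x into the budget: x* = I/(p_x + p_y·(y/x)).
Numerically y/x = 2.309401, so x* = 55/(12 + 2.25·2.309401) = 3.1984 and y* = 2.309401·3.1984 = 7.3864.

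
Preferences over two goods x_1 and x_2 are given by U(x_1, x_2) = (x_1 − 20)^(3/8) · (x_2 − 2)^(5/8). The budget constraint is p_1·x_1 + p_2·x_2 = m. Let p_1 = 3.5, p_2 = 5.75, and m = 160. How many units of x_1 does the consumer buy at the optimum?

x_1* = 28.4107

Let x_1' = x_1−20, x_2' = x_2−2. MRS = (3/5)·x_2'/x_1' = p_1/p_2.
After buying the subsistence bundle (20, 2), a share 0.375 of the remaining income goes to x_1: x_1* = 20 + 0.375·(m − 20p_1 − 2p_2)/p_1.
Discretionary income = 160 − 20·3.5 − 2·5.75 = 78.5; x_1* = 20 + 0.375·78.5/3.5 = 28.4107.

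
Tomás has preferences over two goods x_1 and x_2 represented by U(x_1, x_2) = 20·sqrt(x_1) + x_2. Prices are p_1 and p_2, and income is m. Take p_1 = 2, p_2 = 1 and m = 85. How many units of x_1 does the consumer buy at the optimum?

x_1* = 25

MU_x_1 = 10/√x_1, MU_x_2 = 1. Tangency: 10/√x_1 = p_1/p_2.
Solve: √x_1 = 10·p_2/p_1, so x_1*(p_1,p_2) = (10·p_2/p_1)², and x_2* = (m − p_1·x_1*)/p_2.
Plugging in: x_1* = (10·1/2)² = 25.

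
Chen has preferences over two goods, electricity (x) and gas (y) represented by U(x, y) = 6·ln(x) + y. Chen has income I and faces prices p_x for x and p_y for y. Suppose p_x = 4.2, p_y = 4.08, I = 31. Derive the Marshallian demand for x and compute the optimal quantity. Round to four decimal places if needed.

x* = 5.8286

MU_x = 6/x, MU_y = 1. Tangency: 6/x = p_x/p_y.
So x*(p_x,p_y) = 6·p_y/p_x, independent of income; and y* = (I − 6·p_y)/p_y.
At the given prices: x* = 6·4.08/4.2 = 5.8286.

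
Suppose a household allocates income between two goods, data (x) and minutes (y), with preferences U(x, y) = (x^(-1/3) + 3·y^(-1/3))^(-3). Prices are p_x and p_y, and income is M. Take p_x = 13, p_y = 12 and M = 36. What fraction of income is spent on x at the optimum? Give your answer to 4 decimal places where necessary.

Numerically y/x = 2.420541, so x* = 36/(13 + 12·2.420541) = 0.8562 and y* = 2.420541·0.8562 = 2.0725.
Expenditure on x: 13·0.8562 = 11.1305; share = 0.3092.

share on x = 0.3092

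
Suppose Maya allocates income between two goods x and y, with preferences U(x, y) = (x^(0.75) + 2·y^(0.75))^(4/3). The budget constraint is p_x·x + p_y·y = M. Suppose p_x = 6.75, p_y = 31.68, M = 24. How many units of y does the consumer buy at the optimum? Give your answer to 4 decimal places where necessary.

y* = 0.1015

From the CES first-order condition, (1/2)·(y/x)^(0.25) = p_x/p_y.
Solve for the ratio: y/x = [2·p_x/p_y]^(4).
With the ratio pinned down, the budget gives x* = M/(p_x + p_y·(y/x)) and y* = (y/x)·x*.
Numerically y/x = 0.032976, so x* = 24/(6.75 + 31.68·0.032976) = 3.079 and y* = 0.032976·3.079 = 0.1015.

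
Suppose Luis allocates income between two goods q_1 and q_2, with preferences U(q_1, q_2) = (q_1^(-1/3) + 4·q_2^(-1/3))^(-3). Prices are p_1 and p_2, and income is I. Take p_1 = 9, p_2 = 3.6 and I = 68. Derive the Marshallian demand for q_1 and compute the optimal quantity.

q_1* = 2.3252

With the ratio pinned down, the budget gives q_1* = I/(p_1 + p_2·(q_2/q_1)) and q_2* = (q_2/q_1)·q_1*.
Numerically q_2/q_1 = 5.623413, so q_1* = 68/(9 + 3.6·5.623413) = 2.3252.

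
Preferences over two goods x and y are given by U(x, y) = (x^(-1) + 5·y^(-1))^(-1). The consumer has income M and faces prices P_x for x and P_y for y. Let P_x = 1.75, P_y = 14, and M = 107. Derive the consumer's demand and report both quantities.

x* = 8.3477, y* = 6.5994

MRS = MU_x/MU_y = (1/5)·(y/x)^(2). Set equal to P_x/P_y.
Solve for the ratio: y/x = [5·P_x/P_y]^(0.5).
With the ratio pinned down, the budget gives x* = M/(P_x + P_y·(y/x)) and y* = (y/x)·x*.
Numerically y/x = 0.790569, so x* = 107/(1.75 + 14·0.790569) = 8.3477 and y* = 0.790569·8.3477 = 6.5994.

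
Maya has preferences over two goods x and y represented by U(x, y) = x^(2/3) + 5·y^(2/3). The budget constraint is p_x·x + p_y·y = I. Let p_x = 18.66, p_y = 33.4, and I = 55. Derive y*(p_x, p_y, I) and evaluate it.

With the ratio pinned down, the budget gives x* = I/(p_x + p_y·(y/x)) and y* = (y/x)·x*.
Numerically y/x = 21.797442, so x* = 55/(18.66 + 33.4·21.797442) = 0.0737 and y* = 21.797442·0.0737 = 1.6056.

y* = 1.6056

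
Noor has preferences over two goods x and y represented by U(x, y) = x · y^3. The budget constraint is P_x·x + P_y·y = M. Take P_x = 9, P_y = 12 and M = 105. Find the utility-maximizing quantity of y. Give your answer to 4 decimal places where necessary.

The MRS is (1/3)·y/x. Set MRS = P_x/P_y.
Rearranging, P_y·y = 3·P_x·x. Substituting into the budget gives P_x·x·(1 + 3) = M.
Demand: x*(P_x,P_y,M) = 0.25·M/P_x and y* = 0.75·M/P_y.
At P_x=9, P_y=12, M=105: y* = 0.75·105/12 = 6.5625.

y* = 6.5625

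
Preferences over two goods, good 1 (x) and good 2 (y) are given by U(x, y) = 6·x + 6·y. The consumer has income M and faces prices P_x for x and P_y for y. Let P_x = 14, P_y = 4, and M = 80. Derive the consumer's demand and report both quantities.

x* = 0, y* = 20

Perfect substitutes: compare marginal utility per dollar. 6/P_x vs 6/P_y → 0.4286 vs 1.5.
y gives more utility per dollar, so spend all income on y: y* = M/P_y, x* = 0.
Numerically: x* = 0, y* = 20.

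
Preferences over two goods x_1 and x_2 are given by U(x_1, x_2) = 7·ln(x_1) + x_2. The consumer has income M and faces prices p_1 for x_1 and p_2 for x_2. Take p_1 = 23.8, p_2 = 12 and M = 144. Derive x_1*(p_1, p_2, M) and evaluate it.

MU_x_1 = 7/x_1, MU_x_2 = 1. Tangency: 7/x_1 = p_1/p_2.
So x_1*(p_1,p_2) = 7·p_2/p_1, independent of income; and x_2* = (M − 7·p_2)/p_2.
At the given prices: x_1* = 7·12/23.8 = 3.5294.

x_1* = 3.5294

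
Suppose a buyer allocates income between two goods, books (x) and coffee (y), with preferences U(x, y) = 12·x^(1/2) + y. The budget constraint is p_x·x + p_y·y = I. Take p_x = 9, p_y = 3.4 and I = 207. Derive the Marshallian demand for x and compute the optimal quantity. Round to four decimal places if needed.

Solve: √x = 6·p_y/p_x, so x*(p_x,p_y) = (6·p_y/p_x)², and y* = (I − p_x·x*)/p_y.
Plugging in: x* = (6·3.4/9)² = 5.1378.

x* = 5.1378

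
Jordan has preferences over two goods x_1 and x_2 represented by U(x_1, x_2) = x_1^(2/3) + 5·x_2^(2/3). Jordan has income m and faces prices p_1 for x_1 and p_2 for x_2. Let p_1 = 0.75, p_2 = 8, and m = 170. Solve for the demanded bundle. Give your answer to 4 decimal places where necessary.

From the CES first-order condition, (1/5)·(x_2/x_1)^(1/3) = p_1/p_2.
Hence x_2/x_1 = (5·p_1/p_2)^(1/(1/3)), i.e. raised to the 3 power.
With the ratio pinned down, the budget gives x_1* = m/(p_1 + p_2·(x_2/x_1)) and x_2* = (x_2/x_1)·x_1*.
Numerically x_2/x_1 = 0.102997, so x_1* = 170/(0.75 + 8·0.102997) = 108.0068 and x_2* = 0.102997·108.0068 = 11.1244.

x_1* = 108.0068, x_2* = 11.1244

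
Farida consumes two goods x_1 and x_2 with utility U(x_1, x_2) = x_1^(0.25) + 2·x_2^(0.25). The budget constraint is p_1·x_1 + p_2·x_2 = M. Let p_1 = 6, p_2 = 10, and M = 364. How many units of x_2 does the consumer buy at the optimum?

From the CES first-order condition, (1/2)·(x_2/x_1)^(0.75) = p_1/p_2.
Hence x_2/x_1 = (2·p_1/p_2)^(1/(0.75)), i.e. raised to the 4/3 power.
With the ratio pinned down, the budget gives x_1* = M/(p_1 + p_2·(x_2/x_1)) and x_2* = (x_2/x_1)·x_1*.
Numerically x_2/x_1 = 1.27519, so x_1* = 364/(6 + 10·1.27519) = 19.4114 and x_2* = 1.27519·19.4114 = 24.7532.

x_2* = 24.7532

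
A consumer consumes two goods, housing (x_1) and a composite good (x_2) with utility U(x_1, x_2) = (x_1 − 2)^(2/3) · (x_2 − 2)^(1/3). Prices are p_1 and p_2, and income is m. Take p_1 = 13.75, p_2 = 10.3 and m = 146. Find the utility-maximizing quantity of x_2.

Discretionary income = 146 − 2·13.75 − 2·10.3 = 97.9; x_2* = 2 + 1/3·97.9/10.3 = 5.1683.

x_2* = 5.1683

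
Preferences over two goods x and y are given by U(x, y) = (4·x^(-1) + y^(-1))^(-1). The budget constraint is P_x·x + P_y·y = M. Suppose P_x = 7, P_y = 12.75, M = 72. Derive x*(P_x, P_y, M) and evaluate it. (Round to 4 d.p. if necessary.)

MRS = MU_x/MU_y = 4·(y/x)^(2). Set equal to P_x/P_y.
Solve for the ratio: y/x = [(1/4)·P_x/P_y]^(0.5).
Substitute y = (y/x)·x into the budget: x* = M/(P_x + P_y·(y/x)).
Numerically y/x = 0.370479, so x* = 72/(7 + 12.75·0.370479) = 6.1415.

x* = 6.1415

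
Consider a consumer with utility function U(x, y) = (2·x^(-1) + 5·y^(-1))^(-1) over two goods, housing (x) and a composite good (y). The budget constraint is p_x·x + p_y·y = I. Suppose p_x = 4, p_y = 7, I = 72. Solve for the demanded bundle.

x* = 5.8221, y* = 6.9588

From the CES first-order condition, (2/5)·(y/x)^(2) = p_x/p_y.
Solve for the ratio: y/x = [(5/2)·p_x/p_y]^(0.5).
With the ratio pinned down, the budget gives x* = I/(p_x + p_y·(y/x)) and y* = (y/x)·x*.
Numerically y/x = 1.195229, so x* = 72/(4 + 7·1.195229) = 5.8221 and y* = 1.195229·5.8221 = 6.9588.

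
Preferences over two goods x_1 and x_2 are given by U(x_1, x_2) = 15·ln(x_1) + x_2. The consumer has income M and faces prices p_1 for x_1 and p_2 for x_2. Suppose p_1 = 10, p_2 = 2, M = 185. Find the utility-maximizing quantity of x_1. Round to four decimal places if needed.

Set MRS = p_1/p_2: (15/x_1)/1 = p_1/p_2.
So x_1*(p_1,p_2) = 15·p_2/p_1, independent of income; and x_2* = (M − 15·p_2)/p_2.
At the given prices: x_1* = 15·2/10 = 3.

x_1* = 3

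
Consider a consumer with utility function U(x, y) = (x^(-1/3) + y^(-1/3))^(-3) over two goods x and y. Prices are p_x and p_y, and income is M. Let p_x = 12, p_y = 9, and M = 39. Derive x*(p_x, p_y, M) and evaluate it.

From the CES first-order condition, (y/x)^(4/3) = p_x/p_y.
Hence y/x = (p_x/p_y)^(1/(4/3)), i.e. raised to the 0.75 power.
With the ratio pinned down, the budget gives x* = M/(p_x + p_y·(y/x)) and y* = (y/x)·x*.
Numerically y/x = 1.240806, so x* = 39/(12 + 9·1.240806) = 1.6834.

x* = 1.6834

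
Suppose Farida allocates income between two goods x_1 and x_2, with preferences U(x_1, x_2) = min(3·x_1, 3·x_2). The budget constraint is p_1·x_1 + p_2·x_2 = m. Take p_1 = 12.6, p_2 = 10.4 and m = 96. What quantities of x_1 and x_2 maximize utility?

x_1* = 4.1739, x_2* = 4.1739

Leontief preferences: the optimum is at the kink where x_1/3 = x_2/3, i.e. x_2 = x_1.
Budget: p_1·x_1 + p_2·x_1 = m, so (3·p_1 + 3·p_2)·x_1 = 3·m.
Demand: x_1*(p_1,p_2,m) = 3·m/(3·p_1 + 3·p_2), x_2* = 3·m/(3·p_1 + 3·p_2).
Here 3·12.6 + 3·10.4 = 69, giving x_1* = 4.1739 and x_2* = 4.1739.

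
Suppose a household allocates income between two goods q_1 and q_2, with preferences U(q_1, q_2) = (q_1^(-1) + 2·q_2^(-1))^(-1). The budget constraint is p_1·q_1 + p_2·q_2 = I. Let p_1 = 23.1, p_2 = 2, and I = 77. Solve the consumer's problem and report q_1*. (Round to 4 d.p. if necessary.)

q_1* = 2.3538

MU_q_1 ∝ q_1^(-2), MU_q_2 ∝ 2·q_2^(-2), so MRS = (1/2)·(q_2/q_1)^(2) = p_1/p_2.
Solve for the ratio: q_2/q_1 = [2·p_1/p_2]^(0.5).
Substitute q_2 = (q_2/q_1)·q_1 into the budget: q_1* = I/(p_1 + p_2·(q_2/q_1)).
Numerically q_2/q_1 = 4.806246, so q_1* = 77/(23.1 + 2·4.806246) = 2.3538.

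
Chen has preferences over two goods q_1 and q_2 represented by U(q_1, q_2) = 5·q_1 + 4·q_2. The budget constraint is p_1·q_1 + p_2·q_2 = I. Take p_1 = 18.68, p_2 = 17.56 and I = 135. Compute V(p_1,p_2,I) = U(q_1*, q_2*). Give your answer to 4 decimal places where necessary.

V = 36.1349

Perfect substitutes: compare marginal utility per dollar. 5/p_1 vs 4/p_2 → 0.2677 vs 0.2278.
q_1 gives more utility per dollar, so spend all income on q_1: q_1* = I/p_1, q_2* = 0.
Numerically: q_1* = 7.227, q_2* = 0.
Utility at the optimum: U(7.227, 0) = 36.1349.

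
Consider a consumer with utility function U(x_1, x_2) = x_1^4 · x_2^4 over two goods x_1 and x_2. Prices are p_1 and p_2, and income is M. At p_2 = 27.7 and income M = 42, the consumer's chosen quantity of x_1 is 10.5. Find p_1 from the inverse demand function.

Tangency: MRS = x_2/x_1 = p_1/p_2.
Rearranging, p_2·x_2 = p_1·x_1. Substituting into the budget gives p_1·x_1·(1 + 1) = M.
Demand: x_1*(p_1,p_2,M) = 0.5·M/p_1 and x_2* = 0.5·M/p_2.
Set x_1* = 10.5 in the demand function and solve for p_1: p_1 = 2.

p_1 = 2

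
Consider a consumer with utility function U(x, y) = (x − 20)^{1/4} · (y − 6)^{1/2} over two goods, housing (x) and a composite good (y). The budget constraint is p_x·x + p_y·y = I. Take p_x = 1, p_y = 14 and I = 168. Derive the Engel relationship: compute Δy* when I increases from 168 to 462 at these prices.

Δy* = 14

Discretionary income = 168 − 20·1 − 6·14 = 64; y* = 6 + 2/3·64/14 = 9.0476.
At I' = 462: y* = 23.0476. Change: 23.0476 − 9.0476 = 14.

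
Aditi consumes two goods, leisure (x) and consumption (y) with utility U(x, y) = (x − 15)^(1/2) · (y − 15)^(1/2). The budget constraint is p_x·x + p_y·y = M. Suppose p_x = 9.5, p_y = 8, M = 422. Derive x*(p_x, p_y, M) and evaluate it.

x* = 23.3947

MRS = (y−15)/(x−15). Tangency with p_x/p_y gives y−15 = (p_x/p_y)·(x−15).
Substituting into the budget: x* = 15 + 0.5·(M − 15·p_x − 15·p_y)/p_x, and y* = 15 + 0.5·(…)/p_y.
Discretionary income = 422 − 15·9.5 − 15·8 = 159.5; x* = 15 + 0.5·159.5/9.5 = 23.3947.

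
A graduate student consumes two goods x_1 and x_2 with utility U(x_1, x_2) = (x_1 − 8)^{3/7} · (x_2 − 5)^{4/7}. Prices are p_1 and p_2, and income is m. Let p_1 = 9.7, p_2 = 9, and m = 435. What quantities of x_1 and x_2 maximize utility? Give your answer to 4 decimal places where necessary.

x_1* = 21.8027, x_2* = 24.8349

Discretionary income = 435 − 8·9.7 − 5·9 = 312.4; x_1* = 8 + 3/7·312.4/9.7 = 21.8027; x_2* = 5 + 4/7·312.4/9 = 24.8349.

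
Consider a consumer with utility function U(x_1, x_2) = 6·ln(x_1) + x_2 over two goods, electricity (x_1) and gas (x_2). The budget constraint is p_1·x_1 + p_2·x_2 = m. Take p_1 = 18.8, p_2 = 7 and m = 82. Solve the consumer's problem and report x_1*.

x_1* = 2.234

So x_1*(p_1,p_2) = 6·p_2/p_1, independent of income; and x_2* = (m − 6·p_2)/p_2.
At the given prices: x_1* = 6·7/18.8 = 2.234.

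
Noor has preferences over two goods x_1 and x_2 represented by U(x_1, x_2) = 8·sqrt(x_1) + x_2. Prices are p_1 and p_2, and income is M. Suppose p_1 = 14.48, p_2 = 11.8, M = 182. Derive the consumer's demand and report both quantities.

x_1* = 10.6254, x_2* = 2.3851

Set MRS = p_1/p_2: 4·x_1^(−1/2) = p_1/p_2.
Thus x_1* = (4·p_2/p_1)² — independent of M — with the rest of income spent on x_2.
Plugging in: x_1* = (4·11.8/14.48)² = 10.6254, x_2* = 2.3851.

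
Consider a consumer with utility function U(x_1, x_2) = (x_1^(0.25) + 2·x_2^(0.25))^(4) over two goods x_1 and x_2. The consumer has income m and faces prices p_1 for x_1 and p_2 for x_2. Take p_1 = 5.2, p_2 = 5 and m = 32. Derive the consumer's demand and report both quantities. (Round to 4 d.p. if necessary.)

From the CES first-order condition, (1/2)·(x_2/x_1)^(0.75) = p_1/p_2.
Solve for the ratio: x_2/x_1 = [2·p_1/p_2]^(4/3).
With the ratio pinned down, the budget gives x_1* = m/(p_1 + p_2·(x_2/x_1)) and x_2* = (x_2/x_1)·x_1*.
Numerically x_2/x_1 = 2.655122, so x_1* = 32/(5.2 + 5·2.655122) = 1.732 and x_2* = 2.655122·1.732 = 4.5987.

x_1* = 1.732, x_2* = 4.5987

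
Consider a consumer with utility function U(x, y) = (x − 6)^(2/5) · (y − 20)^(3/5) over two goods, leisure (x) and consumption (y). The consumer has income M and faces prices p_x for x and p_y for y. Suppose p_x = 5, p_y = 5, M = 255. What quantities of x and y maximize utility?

Let x' = x−6, y' = y−20. MRS = (2/3)·y'/x' = p_x/p_y.
Substituting into the budget: x* = 6 + 0.4·(M − 6·p_x − 20·p_y)/p_x, and y* = 20 + 0.6·(…)/p_y.
Discretionary income = 255 − 6·5 − 20·5 = 125; x* = 6 + 0.4·125/5 = 16; y* = 20 + 0.6·125/5 = 35.

x* = 16, y* = 35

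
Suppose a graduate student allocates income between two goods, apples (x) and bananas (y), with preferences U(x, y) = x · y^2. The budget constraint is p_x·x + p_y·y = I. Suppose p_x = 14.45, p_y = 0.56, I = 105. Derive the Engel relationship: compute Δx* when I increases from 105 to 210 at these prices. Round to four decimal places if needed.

The MRS is (1/2)·y/x. Set MRS = p_x/p_y.
Rearranging, p_y·y = 2·p_x·x. Substituting into the budget gives p_x·x·(1 + 2) = I.
Demand: x*(p_x,p_y,I) = 1/3·I/p_x and y* = 2/3·I/p_y.
At p_x=14.45, p_y=0.56, I=105: x* = 1/3·105/14.45 = 2.4221.
At I' = 210: x* = 4.8443. Change: 4.8443 − 2.4221 = 2.4221.

Δx* = 2.4221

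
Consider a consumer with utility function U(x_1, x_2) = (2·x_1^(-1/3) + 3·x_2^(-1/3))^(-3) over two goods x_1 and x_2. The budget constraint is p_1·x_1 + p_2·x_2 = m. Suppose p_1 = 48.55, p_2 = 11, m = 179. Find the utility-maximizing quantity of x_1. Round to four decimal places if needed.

x_1* = 1.9053

MRS = MU_x_1/MU_x_2 = (2/3)·(x_2/x_1)^(4/3). Set equal to p_1/p_2.
Solve for the ratio: x_2/x_1 = [(3/2)·p_1/p_2]^(0.75).
With the ratio pinned down, the budget gives x_1* = m/(p_1 + p_2·(x_2/x_1)) and x_2* = (x_2/x_1)·x_1*.
Numerically x_2/x_1 = 4.127298, so x_1* = 179/(48.55 + 11·4.127298) = 1.9053.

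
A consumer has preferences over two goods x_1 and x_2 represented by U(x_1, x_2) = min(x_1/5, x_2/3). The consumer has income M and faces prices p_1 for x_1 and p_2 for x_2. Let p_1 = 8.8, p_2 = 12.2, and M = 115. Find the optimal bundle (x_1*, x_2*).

With perfect complements, no substitution: consume in ratio x_1:x_2 = 5:3.
Budget: p_1·x_1 + p_2·(3/5)·x_1 = M, so (5·p_1 + 3·p_2)·x_1 = 5·M.
Demand: x_1*(p_1,p_2,M) = 5·M/(5·p_1 + 3·p_2), x_2* = 3·M/(5·p_1 + 3·p_2).
Here 5·8.8 + 3·12.2 = 80.6, giving x_1* = 7.134 and x_2* = 4.2804.

x_1* = 7.134, x_2* = 4.2804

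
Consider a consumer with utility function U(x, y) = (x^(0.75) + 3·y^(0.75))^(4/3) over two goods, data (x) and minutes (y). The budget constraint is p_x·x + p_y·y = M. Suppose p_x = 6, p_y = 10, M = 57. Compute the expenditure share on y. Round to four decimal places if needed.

share on y = 0.9459

MU_x ∝ x^(-0.25), MU_y ∝ 3·y^(-0.25), so MRS = (1/3)·(y/x)^(0.25) = p_x/p_y.
Hence y/x = (3·p_x/p_y)^(1/(0.25)), i.e. raised to the 4 power.
Substitute y = (y/x)·x into the budget: x* = M/(p_x + p_y·(y/x)).
Numerically y/x = 10.4976, so x* = 57/(6 + 10·10.4976) = 0.5136 and y* = 10.4976·0.5136 = 5.3918.
Expenditure on y: 10·5.3918 = 53.9183; share = 0.9459.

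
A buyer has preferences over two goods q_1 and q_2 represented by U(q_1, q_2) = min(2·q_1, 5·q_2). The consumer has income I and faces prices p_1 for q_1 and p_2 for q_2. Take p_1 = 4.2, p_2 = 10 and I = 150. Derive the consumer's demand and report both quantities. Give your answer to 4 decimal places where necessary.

q_1* = 18.2927, q_2* = 7.3171

With perfect complements, no substitution: consume in ratio q_1:q_2 = 5:2.
Budget: p_1·q_1 + p_2·(2/5)·q_1 = I, so (5·p_1 + 2·p_2)·q_1 = 5·I.
Demand: q_1*(p_1,p_2,I) = 5·I/(5·p_1 + 2·p_2), q_2* = 2·I/(5·p_1 + 2·p_2).
Here 5·4.2 + 2·10 = 41, giving q_1* = 18.2927 and q_2* = 7.3171.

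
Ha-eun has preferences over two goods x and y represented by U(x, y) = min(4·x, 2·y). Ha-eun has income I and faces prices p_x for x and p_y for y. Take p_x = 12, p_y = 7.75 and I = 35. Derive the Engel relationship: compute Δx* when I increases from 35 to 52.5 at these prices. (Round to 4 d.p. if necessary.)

Leontief preferences: the optimum is at the kink where x/2 = y/4, i.e. y = 2·x.
Budget: p_x·x + p_y·2·x = I, so (2·p_x + 4·p_y)·x = 2·I.
Demand: x*(p_x,p_y,I) = 2·I/(2·p_x + 4·p_y), y* = 4·I/(2·p_x + 4·p_y).
Here 2·12 + 4·7.75 = 55, giving x* = 1.2727.
At I' = 52.5: x* = 1.9091. Change: 1.9091 − 1.2727 = 0.6364.

Δx* = 0.6364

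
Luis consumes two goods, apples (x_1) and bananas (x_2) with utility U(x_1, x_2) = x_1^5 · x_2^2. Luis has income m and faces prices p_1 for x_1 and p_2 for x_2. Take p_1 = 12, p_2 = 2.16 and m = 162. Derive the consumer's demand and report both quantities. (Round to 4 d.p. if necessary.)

Tangency: MRS = (5/2)·x_2/x_1 = p_1/p_2.
So 5·p_2·x_2 = 2·p_1·x_1; combined with the budget, a share 5/7 of income goes to x_1.
Demand: x_1*(p_1,p_2,m) = 5/7·m/p_1 and x_2* = 2/7·m/p_2.
At p_1=12, p_2=2.16, m=162: x_1* = 5/7·162/12 = 9.6429, x_2* = 21.4286.

x_1* = 9.6429, x_2* = 21.4286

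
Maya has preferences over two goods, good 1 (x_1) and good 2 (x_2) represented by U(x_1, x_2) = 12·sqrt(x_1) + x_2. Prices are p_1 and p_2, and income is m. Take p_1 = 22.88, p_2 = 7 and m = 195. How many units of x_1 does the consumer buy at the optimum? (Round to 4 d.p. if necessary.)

MU_x_1 = 6/√x_1, MU_x_2 = 1. Tangency: 6/√x_1 = p_1/p_2.
Thus x_1* = (6·p_2/p_1)² — independent of m — with the rest of income spent on x_2.
Plugging in: x_1* = (6·7/22.88)² = 3.3697.

x_1* = 3.3697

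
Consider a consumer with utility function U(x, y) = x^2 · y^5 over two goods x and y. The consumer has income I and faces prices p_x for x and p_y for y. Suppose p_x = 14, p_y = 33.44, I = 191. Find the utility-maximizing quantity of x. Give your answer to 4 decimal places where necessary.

The MRS is (2/5)·y/x. Set MRS = p_x/p_y.
So 2·p_y·y = 5·p_x·x; combined with the budget, a share 2/7 of income goes to x.
Demand: x*(p_x,p_y,I) = 2/7·I/p_x and y* = 5/7·I/p_y.
At p_x=14, p_y=33.44, I=191: x* = 2/7·191/14 = 3.898.

x* = 3.898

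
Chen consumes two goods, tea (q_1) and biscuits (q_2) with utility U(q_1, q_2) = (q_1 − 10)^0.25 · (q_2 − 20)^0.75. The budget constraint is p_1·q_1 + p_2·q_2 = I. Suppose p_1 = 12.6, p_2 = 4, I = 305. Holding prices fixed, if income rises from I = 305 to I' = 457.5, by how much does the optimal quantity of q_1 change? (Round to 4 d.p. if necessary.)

Let q_1' = q_1−10, q_2' = q_2−20. MRS = (1/3)·q_2'/q_1' = p_1/p_2.
After buying the subsistence bundle (10, 20), a share 0.25 of the remaining income goes to q_1: q_1* = 10 + 0.25·(I − 10p_1 − 20p_2)/p_1.
Discretionary income = 305 − 10·12.6 − 20·4 = 99; q_1* = 10 + 0.25·99/12.6 = 11.9643.
At I' = 457.5: q_1* = 14.9901. Change: 14.9901 − 11.9643 = 3.0258.

Δq_1* = 3.0258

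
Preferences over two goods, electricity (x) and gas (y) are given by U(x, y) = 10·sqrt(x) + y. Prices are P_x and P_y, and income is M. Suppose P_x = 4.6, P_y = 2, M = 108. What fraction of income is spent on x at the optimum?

Set MRS = P_x/P_y: 5·x^(−1/2) = P_x/P_y.
Thus x* = (5·P_y/P_x)² — independent of M — with the rest of income spent on y.
Plugging in: x* = (5·2/4.6)² = 4.7259, y* = 43.1304.
Expenditure on x: 4.6·4.7259 = 21.7391; share = 0.2013.

share on x = 0.2013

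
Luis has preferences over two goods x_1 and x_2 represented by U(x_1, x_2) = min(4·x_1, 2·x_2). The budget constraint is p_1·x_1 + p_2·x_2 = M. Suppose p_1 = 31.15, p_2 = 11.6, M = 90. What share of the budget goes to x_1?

share on x_1 = 0.5731

Demand: x_1*(p_1,p_2,M) = 2·M/(2·p_1 + 4·p_2), x_2* = 4·M/(2·p_1 + 4·p_2).
Here 2·31.15 + 4·11.6 = 108.7, giving x_1* = 1.6559 and x_2* = 3.3119.
Expenditure on x_1: 31.15·1.6559 = 51.5823; share = 0.5731.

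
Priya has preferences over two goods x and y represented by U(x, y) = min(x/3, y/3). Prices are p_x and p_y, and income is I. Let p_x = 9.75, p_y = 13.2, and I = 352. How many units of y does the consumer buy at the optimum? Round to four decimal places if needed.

y* = 15.3377

Leontief preferences: the optimum is at the kink where x/3 = y/3, i.e. y = x.
Budget: p_x·x + p_y·x = I, so (3·p_x + 3·p_y)·x = 3·I.
Demand: x*(p_x,p_y,I) = 3·I/(3·p_x + 3·p_y), y* = 3·I/(3·p_x + 3·p_y).
Here 3·9.75 + 3·13.2 = 68.85, giving y* = 15.3377.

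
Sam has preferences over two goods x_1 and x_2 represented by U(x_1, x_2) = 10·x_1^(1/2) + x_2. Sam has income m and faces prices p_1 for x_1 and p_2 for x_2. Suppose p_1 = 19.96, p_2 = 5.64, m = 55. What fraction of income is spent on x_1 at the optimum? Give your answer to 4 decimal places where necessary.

Set MRS = p_1/p_2: 5·x_1^(−1/2) = p_1/p_2.
Solve: √x_1 = 5·p_2/p_1, so x_1*(p_1,p_2) = (5·p_2/p_1)², and x_2* = (m − p_1·x_1*)/p_2.
Plugging in: x_1* = (5·5.64/19.96)² = 1.9961, x_2* = 2.6876.
Expenditure on x_1: 19.96·1.9961 = 39.8417; share = 0.7244.

share on x_1 = 0.7244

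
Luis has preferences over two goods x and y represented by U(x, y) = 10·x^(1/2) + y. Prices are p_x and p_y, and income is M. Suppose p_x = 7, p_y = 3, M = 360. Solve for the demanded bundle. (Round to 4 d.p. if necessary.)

Utility is quasi-linear in y; the FOC for x is 5/√x = p_x/p_y.
Thus x* = (5·p_y/p_x)² — independent of M — with the rest of income spent on y.
Plugging in: x* = (5·3/7)² = 4.5918, y* = 109.2857.

x* = 4.5918, y* = 109.2857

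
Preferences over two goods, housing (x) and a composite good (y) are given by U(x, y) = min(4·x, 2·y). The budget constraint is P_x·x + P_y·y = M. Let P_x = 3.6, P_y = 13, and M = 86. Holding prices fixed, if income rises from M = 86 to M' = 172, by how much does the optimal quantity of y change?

Δy* = 5.8108

With perfect complements, no substitution: consume in ratio x:y = 2:4.
Budget: P_x·x + P_y·2·x = M, so (2·P_x + 4·P_y)·x = 2·M.
Demand: x*(P_x,P_y,M) = 2·M/(2·P_x + 4·P_y), y* = 4·M/(2·P_x + 4·P_y).
Here 2·3.6 + 4·13 = 59.2, giving y* = 5.8108.
At M' = 172: y* = 11.6216. Change: 11.6216 − 5.8108 = 5.8108.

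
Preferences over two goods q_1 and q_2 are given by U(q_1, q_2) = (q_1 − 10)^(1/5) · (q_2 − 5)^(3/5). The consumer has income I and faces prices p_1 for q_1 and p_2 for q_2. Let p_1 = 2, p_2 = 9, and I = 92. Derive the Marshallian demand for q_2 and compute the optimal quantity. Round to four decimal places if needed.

MRS = (1/3)·(q_2−5)/(q_1−10). Tangency with p_1/p_2 gives q_2−5 = 3·(p_1/p_2)·(q_1−10).
After buying the subsistence bundle (10, 5), a share 0.25 of the remaining income goes to q_1: q_1* = 10 + 0.25·(I − 10p_1 − 5p_2)/p_1.
Discretionary income = 92 − 10·2 − 5·9 = 27; q_2* = 5 + 0.75·27/9 = 7.25.

q_2* = 7.25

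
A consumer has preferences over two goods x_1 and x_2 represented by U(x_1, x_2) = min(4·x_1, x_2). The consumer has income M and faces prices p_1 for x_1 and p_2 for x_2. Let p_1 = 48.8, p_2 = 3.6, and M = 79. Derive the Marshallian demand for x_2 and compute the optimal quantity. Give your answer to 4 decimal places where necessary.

Demand: x_1*(p_1,p_2,M) = M/(p_1 + 4·p_2), x_2* = 4·M/(p_1 + 4·p_2).
Here 48.8 + 4·3.6 = 63.2, giving x_2* = 5.

x_2* = 5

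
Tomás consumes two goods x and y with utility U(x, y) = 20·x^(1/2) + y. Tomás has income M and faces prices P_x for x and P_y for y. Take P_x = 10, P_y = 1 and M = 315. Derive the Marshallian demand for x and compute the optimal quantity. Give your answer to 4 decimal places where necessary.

x* = 1

MU_x = 10/√x, MU_y = 1. Tangency: 10/√x = P_x/P_y.
Solve: √x = 10·P_y/P_x, so x*(P_x,P_y) = (10·P_y/P_x)², and y* = (M − P_x·x*)/P_y.
Plugging in: x* = (10·1/10)² = 1.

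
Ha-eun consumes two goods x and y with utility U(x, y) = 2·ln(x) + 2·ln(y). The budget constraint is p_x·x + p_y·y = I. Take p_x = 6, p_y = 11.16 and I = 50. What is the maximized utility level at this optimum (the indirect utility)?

Tangency: MRS = y/x = p_x/p_y.
So 2·p_y·y = 2·p_x·x; combined with the budget, a share 0.5 of income goes to x.
Demand: x*(p_x,p_y,I) = 0.5·I/p_x and y* = 0.5·I/p_y.
At p_x=6, p_y=11.16, I=50: x* = 0.5·50/6 = 4.1667, y* = 2.2401.
Utility at the optimum: U(4.1667, 2.2401) = 4.4673.

V = 4.4673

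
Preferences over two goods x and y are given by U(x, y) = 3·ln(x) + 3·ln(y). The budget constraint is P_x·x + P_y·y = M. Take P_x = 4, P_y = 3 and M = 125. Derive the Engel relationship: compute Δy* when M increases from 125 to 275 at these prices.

At P_x=4, P_y=3, M=125: y* = 0.5·125/3 = 20.8333.
At M' = 275: y* = 45.8333. Change: 45.8333 − 20.8333 = 25.

Δy* = 25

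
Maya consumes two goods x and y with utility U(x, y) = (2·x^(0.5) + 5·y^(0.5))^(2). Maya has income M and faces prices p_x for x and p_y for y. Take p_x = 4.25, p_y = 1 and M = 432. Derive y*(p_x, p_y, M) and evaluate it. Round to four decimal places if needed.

y* = 416.3265

Numerically y/x = 112.890625, so x* = 432/(4.25 + 1·112.890625) = 3.6879 and y* = 112.890625·3.6879 = 416.3265.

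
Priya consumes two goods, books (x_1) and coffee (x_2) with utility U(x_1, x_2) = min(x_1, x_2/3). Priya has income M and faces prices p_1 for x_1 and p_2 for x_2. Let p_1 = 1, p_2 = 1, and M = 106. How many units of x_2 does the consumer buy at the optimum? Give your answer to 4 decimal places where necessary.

x_2* = 79.5

With perfect complements, no substitution: consume in ratio x_1:x_2 = 1:3.
Budget: p_1·x_1 + p_2·3·x_1 = M, so (p_1 + 3·p_2)·x_1 = M.
Demand: x_1*(p_1,p_2,M) = M/(p_1 + 3·p_2), x_2* = 3·M/(p_1 + 3·p_2).
Here 1 + 3·1 = 4, giving x_2* = 79.5.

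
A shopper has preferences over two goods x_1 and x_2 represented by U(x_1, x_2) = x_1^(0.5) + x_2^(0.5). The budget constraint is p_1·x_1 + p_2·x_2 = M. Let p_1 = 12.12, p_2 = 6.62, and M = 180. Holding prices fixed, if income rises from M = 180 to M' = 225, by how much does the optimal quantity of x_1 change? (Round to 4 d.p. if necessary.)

With the ratio pinned down, the budget gives x_1* = M/(p_1 + p_2·(x_2/x_1)) and x_2* = (x_2/x_1)·x_1*.
Numerically x_2/x_1 = 3.351886, so x_1* = 180/(12.12 + 6.62·3.351886) = 5.2464.
At M' = 225: x_1* = 6.558. Change: 6.558 − 5.2464 = 1.3116.

Δx_1* = 1.3116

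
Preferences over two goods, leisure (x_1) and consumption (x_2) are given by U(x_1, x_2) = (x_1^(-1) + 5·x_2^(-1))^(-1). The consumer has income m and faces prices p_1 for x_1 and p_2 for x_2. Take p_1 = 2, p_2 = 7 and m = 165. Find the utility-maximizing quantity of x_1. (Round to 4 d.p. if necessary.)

x_1* = 15.9165

MU_x_1 ∝ x_1^(-2), MU_x_2 ∝ 5·x_2^(-2), so MRS = (1/5)·(x_2/x_1)^(2) = p_1/p_2.
Solve for the ratio: x_2/x_1 = [5·p_1/p_2]^(0.5).
With the ratio pinned down, the budget gives x_1* = m/(p_1 + p_2·(x_2/x_1)) and x_2* = (x_2/x_1)·x_1*.
Numerically x_2/x_1 = 1.195229, so x_1* = 165/(2 + 7·1.195229) = 15.9165.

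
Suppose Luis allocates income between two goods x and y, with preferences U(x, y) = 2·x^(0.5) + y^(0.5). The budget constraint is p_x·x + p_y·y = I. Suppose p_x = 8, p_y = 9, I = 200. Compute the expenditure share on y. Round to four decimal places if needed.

share on y = 0.1818

Numerically y/x = 0.197531, so x* = 200/(8 + 9·0.197531) = 20.4545 and y* = 0.197531·20.4545 = 4.0404.
Expenditure on y: 9·4.0404 = 36.3636; share = 0.1818.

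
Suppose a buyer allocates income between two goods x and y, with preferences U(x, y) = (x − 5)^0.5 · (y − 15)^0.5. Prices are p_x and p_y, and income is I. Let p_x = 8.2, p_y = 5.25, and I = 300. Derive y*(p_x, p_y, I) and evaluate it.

y* = 32.1667

This is Cobb-Douglas in (x−5, y−15): tangency gives 0.5·p_y·(y−15) = 0.5·p_x·(x−5).
After buying the subsistence bundle (5, 15), a share 0.5 of the remaining income goes to x: x* = 5 + 0.5·(I − 5p_x − 15p_y)/p_x.
Discretionary income = 300 − 5·8.2 − 15·5.25 = 180.25; y* = 15 + 0.5·180.25/5.25 = 32.1667.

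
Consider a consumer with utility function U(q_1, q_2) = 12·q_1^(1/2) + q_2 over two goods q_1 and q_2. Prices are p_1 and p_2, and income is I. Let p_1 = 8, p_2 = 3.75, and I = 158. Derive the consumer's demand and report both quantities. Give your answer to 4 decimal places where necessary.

Utility is quasi-linear in q_2; the FOC for q_1 is 6/√q_1 = p_1/p_2.
Thus q_1* = (6·p_2/p_1)² — independent of I — with the rest of income spent on q_2.
Plugging in: q_1* = (6·3.75/8)² = 7.9102, q_2* = 25.2583.

q_1* = 7.9102, q_2* = 25.2583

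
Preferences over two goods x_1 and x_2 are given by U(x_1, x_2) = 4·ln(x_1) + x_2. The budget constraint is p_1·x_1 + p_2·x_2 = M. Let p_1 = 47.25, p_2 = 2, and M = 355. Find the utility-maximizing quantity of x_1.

x_1* = 0.1693

Set MRS = p_1/p_2: (4/x_1)/1 = p_1/p_2.
So x_1*(p_1,p_2) = 4·p_2/p_1, independent of income; and x_2* = (M − 4·p_2)/p_2.
At the given prices: x_1* = 4·2/47.25 = 0.1693.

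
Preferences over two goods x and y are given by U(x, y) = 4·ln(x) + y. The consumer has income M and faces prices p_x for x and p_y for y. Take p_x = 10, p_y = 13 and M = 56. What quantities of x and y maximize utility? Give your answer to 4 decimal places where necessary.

MU_x = 4/x, MU_y = 1. Tangency: 4/x = p_x/p_y.
So x*(p_x,p_y) = 4·p_y/p_x, independent of income; and y* = (M − 4·p_y)/p_y.
At the given prices: x* = 4·13/10 = 5.2, and y* = 0.3077.

x* = 5.2, y* = 0.3077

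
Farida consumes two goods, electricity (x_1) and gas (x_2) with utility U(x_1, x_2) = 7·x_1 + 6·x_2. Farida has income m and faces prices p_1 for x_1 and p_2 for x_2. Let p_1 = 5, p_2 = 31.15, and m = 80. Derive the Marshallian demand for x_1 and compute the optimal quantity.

Linear utility — the consumer picks whichever good has higher MU/price: 7/5 = 1.4 vs 6/31.15 = 0.1926.
x_1 gives more utility per dollar, so spend all income on x_1: x_1* = m/p_1, x_2* = 0.
Numerically: x_1* = 16, x_2* = 0.

x_1* = 16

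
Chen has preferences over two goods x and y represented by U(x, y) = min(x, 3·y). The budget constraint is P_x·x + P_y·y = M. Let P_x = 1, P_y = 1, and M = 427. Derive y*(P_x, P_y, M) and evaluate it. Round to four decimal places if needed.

y* = 106.75

Leontief preferences: the optimum is at the kink where x/3 = y/1, i.e. y = (1/3)·x.
Budget: P_x·x + P_y·(1/3)·x = M, so (3·P_x + P_y)·x = 3·M.
Demand: x*(P_x,P_y,M) = 3·M/(3·P_x + P_y), y* = M/(3·P_x + P_y).
Here 3·1 + 1 = 4, giving y* = 106.75.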